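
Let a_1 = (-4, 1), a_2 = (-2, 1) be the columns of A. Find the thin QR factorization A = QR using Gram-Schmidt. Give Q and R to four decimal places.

a_1 = (-4, 1); ‖a_1‖ = 4.1231, so q_1 = (-0.9701, 0.2425).
q_1·a_2 = (-0.9701)·(-2) + 0.2425·1 = 2.1828.
u_2 = a_2 − 2.1828·q_1 = (0.1176, 0.4706).
‖u_2‖ = 0.4851, so q_2 = (0.2425, 0.9701).

Q = [[-0.9701, 0.2425], [0.2425, 0.9701]], R = [[4.1231, 2.1828], [0.0000, 0.4851]]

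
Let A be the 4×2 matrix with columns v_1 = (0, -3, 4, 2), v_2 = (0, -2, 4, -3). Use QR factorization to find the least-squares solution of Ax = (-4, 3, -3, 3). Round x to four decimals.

v_1 = (0, -3, 4, 2); ‖v_1‖ = 5.3852, so e_1 = (0.0000, -0.5571, 0.7428, 0.3714).
e_1·v_2 = 0.0000·0 + (-0.5571)·(-2) + 0.7428·4 + 0.3714·(-3) = 2.9711.
u_2 = v_2 − 2.9711·e_1 = (0.0000, -0.3448, 1.7931, -4.1034).
‖u_2‖ = 4.4914, so e_2 = (0.0000, -0.0768, 0.3992, -0.9136).
Qᵀb = (-2.7854, -4.1689).
Back-substitute: x_2 = -4.1689/4.4914 = -0.9282.
x_1 = (-2.7854 − 2.9711·(-0.9282))/5.3852 = -0.0051.

x = (-0.0051, -0.9282)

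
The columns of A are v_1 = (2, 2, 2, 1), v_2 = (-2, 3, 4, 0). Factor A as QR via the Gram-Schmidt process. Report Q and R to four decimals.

Q = [[0.5547, -0.7666], [0.5547, 0.3166], [0.5547, 0.5333], [0.2774, -0.1666]], R = [[3.6056, 2.7735], [0.0000, 4.6160]]

v_1 = (2, 2, 2, 1); ‖v_1‖ = 3.6056, so q_1 = (0.5547, 0.5547, 0.5547, 0.2774).
q_1·v_2 = 0.5547·(-2) + 0.5547·3 + 0.5547·4 + 0.2774·0 = 2.7735.
u_2 = v_2 − 2.7735·q_1 = (-3.5385, 1.4615, 2.4615, -0.7692).
‖u_2‖ = 4.6160, so q_2 = (-0.7666, 0.3166, 0.5333, -0.1666).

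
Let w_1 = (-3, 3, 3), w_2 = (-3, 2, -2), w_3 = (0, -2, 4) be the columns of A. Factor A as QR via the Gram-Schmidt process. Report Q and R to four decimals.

Q = [[-0.5774, -0.5345, -0.6172], [0.5774, 0.2673, -0.7715], [0.5774, -0.8018, 0.1543]], R = [[5.1962, 1.7321, 1.1547], [0.0000, 3.7417, -3.7417], [0.0000, 0.0000, 2.1602]]

w_1 = (-3, 3, 3); ‖w_1‖ = 5.1962, so e_1 = (-0.5774, 0.5774, 0.5774).
e_1·w_2 = (-0.5774)·(-3) + 0.5774·2 + 0.5774·(-2) = 1.7321.
u_2 = w_2 − 1.7321·e_1 = (-2.0000, 1.0000, -3.0000).
‖u_2‖ = 3.7417, so e_2 = (-0.5345, 0.2673, -0.8018).
e_1·w_3 = (-0.5774)·0 + 0.5774·(-2) + 0.5774·4 = 1.1547; e_2·w_3 = (-0.5345)·0 + 0.2673·(-2) + (-0.8018)·4 = -3.7417.
u_3 = w_3 − 1.1547·e_1 + 3.7417·e_2 = (-1.3333, -1.6667, 0.3333).
‖u_3‖ = 2.1602, so e_3 = (-0.6172, -0.7715, 0.1543).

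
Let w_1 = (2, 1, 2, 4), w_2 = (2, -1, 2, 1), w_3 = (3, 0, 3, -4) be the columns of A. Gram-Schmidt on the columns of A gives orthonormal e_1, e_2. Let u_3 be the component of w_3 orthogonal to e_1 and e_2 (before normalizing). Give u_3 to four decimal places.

u_3 = (1.2016, 2.8837, 1.2016, -1.9225)

w_1 = (2, 1, 2, 4); ‖w_1‖ = 5.0000, so e_1 = (0.4000, 0.2000, 0.4000, 0.8000).
e_1·w_2 = 0.4000·2 + 0.2000·(-1) + 0.4000·2 + 0.8000·1 = 2.2000.
u_2 = w_2 − 2.2000·e_1 = (1.1200, -1.4400, 1.1200, -0.7600).
‖u_2‖ = 2.2716, so e_2 = (0.4931, -0.6339, 0.4931, -0.3346).
e_1·w_3 = 0.4000·3 + 0.2000·0 + 0.4000·3 + 0.8000·(-4) = -0.8000; e_2·w_3 = 0.4931·3 + (-0.6339)·0 + 0.4931·3 + (-0.3346)·(-4) = 4.2966.
u_3 = w_3 + 0.8000·e_1 − 4.2966·e_2 = (1.2016, 2.8837, 1.2016, -1.9225).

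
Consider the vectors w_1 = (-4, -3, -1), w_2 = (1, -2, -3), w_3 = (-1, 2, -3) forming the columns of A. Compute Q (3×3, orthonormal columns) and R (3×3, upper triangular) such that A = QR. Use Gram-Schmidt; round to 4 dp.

Q = [[-0.7845, 0.4900, -0.3802], [-0.5883, -0.3941, 0.7061], [-0.1961, -0.7776, -0.5974]], R = [[5.0990, 0.9806, 0.1961], [0.0000, 3.6109, 1.0545], [0.0000, 0.0000, 3.5846]]

w_1 = (-4, -3, -1); ‖w_1‖ = 5.0990, so e_1 = (-0.7845, -0.5883, -0.1961).
e_1·w_2 = (-0.7845)·1 + (-0.5883)·(-2) + (-0.1961)·(-3) = 0.9806.
u_2 = w_2 − 0.9806·e_1 = (1.7692, -1.4231, -2.8077).
‖u_2‖ = 3.6109, so e_2 = (0.4900, -0.3941, -0.7776).
e_1·w_3 = (-0.7845)·(-1) + (-0.5883)·2 + (-0.1961)·(-3) = 0.1961; e_2·w_3 = 0.4900·(-1) + (-0.3941)·2 + (-0.7776)·(-3) = 1.0545.
u_3 = w_3 − 0.1961·e_1 − 1.0545·e_2 = (-1.3628, 2.5310, -2.1416).
‖u_3‖ = 3.5846, so e_3 = (-0.3802, 0.7061, -0.5974).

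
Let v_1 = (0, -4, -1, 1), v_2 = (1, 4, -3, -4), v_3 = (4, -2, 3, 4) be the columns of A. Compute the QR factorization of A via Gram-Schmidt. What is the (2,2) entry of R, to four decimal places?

r_{22} = 5.0936

v_1 = (0, -4, -1, 1); ‖v_1‖ = 4.2426, so q_1 = (0.0000, -0.9428, -0.2357, 0.2357).
q_1·v_2 = 0.0000·1 + (-0.9428)·4 + (-0.2357)·(-3) + 0.2357·(-4) = -4.0069.
u_2 = v_2 + 4.0069·q_1 = (1.0000, 0.2222, -3.9444, -3.0556).
r_{22} = ‖u_2‖ = 5.0936.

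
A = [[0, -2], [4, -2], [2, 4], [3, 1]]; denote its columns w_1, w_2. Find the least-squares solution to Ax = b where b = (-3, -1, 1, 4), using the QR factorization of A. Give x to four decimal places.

w_1 = (0, 4, 2, 3); ‖w_1‖ = 5.3852, so q_1 = (0.0000, 0.7428, 0.3714, 0.5571).
q_1·w_2 = 0.0000·(-2) + 0.7428·(-2) + 0.3714·4 + 0.5571·1 = 0.5571.
u_2 = w_2 − 0.5571·q_1 = (-2.0000, -2.4138, 3.7931, 0.6897).
‖u_2‖ = 4.9689, so q_2 = (-0.4025, -0.4858, 0.7634, 0.1388).
Qᵀb = (1.8570, 3.0119).
Back-substitute: x_2 = 3.0119/4.9689 = 0.6061.
x_1 = (1.8570 − 0.5571·0.6061)/5.3852 = 0.2821.

x = (0.2821, 0.6061)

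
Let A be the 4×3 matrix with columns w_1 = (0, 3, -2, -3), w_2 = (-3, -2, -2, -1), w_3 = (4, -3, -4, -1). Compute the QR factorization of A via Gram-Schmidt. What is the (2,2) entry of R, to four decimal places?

r_{22} = 4.2373

q_1 = w_1/‖w_1‖ = (0, 3, -2, -3)/4.6904 = (0.0000, 0.6396, -0.4264, -0.6396).
r_{12} = q_1·w_2 = 0.2132.
u_2 = w_2 − 0.2132·q_1 = (-3.0000, -2.1364, -1.9091, -0.8636).
r_{22} = ‖u_2‖ = 4.2373.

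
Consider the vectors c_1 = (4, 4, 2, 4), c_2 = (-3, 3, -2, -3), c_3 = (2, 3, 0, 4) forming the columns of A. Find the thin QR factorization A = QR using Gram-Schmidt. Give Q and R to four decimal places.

c_1 = (4, 4, 2, 4); ‖c_1‖ = 7.2111, so e_1 = (0.5547, 0.5547, 0.2774, 0.5547).
e_1·c_2 = 0.5547·(-3) + 0.5547·3 + 0.2774·(-2) + 0.5547·(-3) = -2.2188.
u_2 = c_2 + 2.2188·e_1 = (-1.7692, 4.2308, -1.3846, -1.7692).
‖u_2‖ = 5.1066, so e_2 = (-0.3465, 0.8285, -0.2711, -0.3465).
e_1·c_3 = 0.5547·2 + 0.5547·3 + 0.2774·0 + 0.5547·4 = 4.9923; e_2·c_3 = (-0.3465)·2 + 0.8285·3 + (-0.2711)·0 + (-0.3465)·4 = 0.4067.
u_3 = c_3 − 4.9923·e_1 − 0.4067·e_2 = (-0.6283, -0.1062, -1.2743, 1.3717).
‖u_3‖ = 1.9778, so e_3 = (-0.3177, -0.0537, -0.6443, 0.6936).

Q = [[0.5547, -0.3465, -0.3177], [0.5547, 0.8285, -0.0537], [0.2774, -0.2711, -0.6443], [0.5547, -0.3465, 0.6936]], R = [[7.2111, -2.2188, 4.9923], [0.0000, 5.1066, 0.4067], [0.0000, 0.0000, 1.9778]]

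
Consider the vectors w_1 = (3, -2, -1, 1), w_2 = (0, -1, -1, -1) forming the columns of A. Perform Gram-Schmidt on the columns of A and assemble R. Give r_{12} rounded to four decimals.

r_{12} = 0.5164

w_1 = (3, -2, -1, 1); ‖w_1‖ = 3.8730, so e_1 = (0.7746, -0.5164, -0.2582, 0.2582).
r_{12} = e_1·w_2 = 0.5164.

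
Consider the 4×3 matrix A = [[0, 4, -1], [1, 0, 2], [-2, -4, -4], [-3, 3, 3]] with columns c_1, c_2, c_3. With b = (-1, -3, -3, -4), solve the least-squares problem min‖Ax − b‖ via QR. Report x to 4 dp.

x = (1.0922, 0.0516, -0.2392)

c_1 = (0, 1, -2, -3); ‖c_1‖ = 3.7417, so q_1 = (0.0000, 0.2673, -0.5345, -0.8018).
q_1·c_2 = 0.0000·4 + 0.2673·0 + (-0.5345)·(-4) + (-0.8018)·3 = -0.2673.
u_2 = c_2 + 0.2673·q_1 = (4.0000, 0.0714, -4.1429, 2.7857).
‖u_2‖ = 6.3975, so q_2 = (0.6252, 0.0112, -0.6476, 0.4354).
q_1·c_3 = 0.0000·(-1) + 0.2673·2 + (-0.5345)·(-4) + (-0.8018)·3 = 0.2673; q_2·c_3 = 0.6252·(-1) + 0.0112·2 + (-0.6476)·(-4) + 0.4354·3 = 3.2937.
u_3 = c_3 − 0.2673·q_1 − 3.2937·q_2 = (-3.0593, 1.8918, -1.7243, 1.7801).
‖u_3‖ = 4.3681, so q_3 = (-0.7004, 0.4331, -0.3947, 0.4075).
Qᵀb = (4.0089, -0.4578, -1.0448).
Back-substitute: x_3 = -1.0448/4.3681 = -0.2392.
x_2 = (-0.4578 − 3.2937·(-0.2392))/6.3975 = 0.0516.
x_1 = (4.0089 + 0.2673·0.0516 − 0.2673·(-0.2392))/3.7417 = 1.0922.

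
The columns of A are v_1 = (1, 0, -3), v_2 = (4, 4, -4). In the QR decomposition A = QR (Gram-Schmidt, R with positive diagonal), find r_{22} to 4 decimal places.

q_1 = v_1/‖v_1‖ = (1, 0, -3)/3.1623 = (0.3162, 0.0000, -0.9487).
r_{12} = q_1·v_2 = 5.0596.
u_2 = v_2 − 5.0596·q_1 = (2.4000, 4.0000, 0.8000).
r_{22} = ‖u_2‖ = 4.7329.

r_{22} = 4.7329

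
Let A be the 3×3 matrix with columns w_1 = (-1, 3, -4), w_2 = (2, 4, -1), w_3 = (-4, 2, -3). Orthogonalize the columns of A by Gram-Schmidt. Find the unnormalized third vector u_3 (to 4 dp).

u_3 = (-1.4857, 1.0286, 1.1429)

e_1 = w_1/‖w_1‖ = (-1, 3, -4)/5.0990 = (-0.1961, 0.5883, -0.7845).
r_{12} = e_1·w_2 = 2.7456.
u_2 = w_2 − 2.7456·e_1 = (2.5385, 2.3846, 1.1538).
‖u_2‖ = 3.6690, so e_2 = (0.6919, 0.6499, 0.3145).
r_{13} = e_1·w_3 = 4.3146; r_{23} = e_2·w_3 = -2.4111.
u_3 = w_3 − 4.3146·e_1 + 2.4111·e_2 = (-1.4857, 1.0286, 1.1429).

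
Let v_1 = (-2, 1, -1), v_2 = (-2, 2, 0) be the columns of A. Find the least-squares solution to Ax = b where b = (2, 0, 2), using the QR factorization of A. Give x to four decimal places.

x = (-2.0000, 1.0000)

v_1 = (-2, 1, -1); ‖v_1‖ = 2.4495, so e_1 = (-0.8165, 0.4082, -0.4082).
e_1·v_2 = (-0.8165)·(-2) + 0.4082·2 + (-0.4082)·0 = 2.4495.
u_2 = v_2 − 2.4495·e_1 = (0.0000, 1.0000, 1.0000).
‖u_2‖ = 1.4142, so e_2 = (0.0000, 0.7071, 0.7071).
Qᵀb = (-2.4495, 1.4142).
Back-substitute: x_2 = 1.4142/1.4142 = 1.0000.
x_1 = (-2.4495 − 2.4495·1.0000)/2.4495 = -2.0000.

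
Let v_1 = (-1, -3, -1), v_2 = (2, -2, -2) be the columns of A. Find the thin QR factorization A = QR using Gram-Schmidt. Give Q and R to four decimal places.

Q = [[-0.3015, 0.8616], [-0.9045, -0.1231], [-0.3015, -0.4924]], R = [[3.3166, 1.8091], [0.0000, 2.9542]]

q_1 = v_1/‖v_1‖ = (-1, -3, -1)/3.3166 = (-0.3015, -0.9045, -0.3015).
r_{12} = q_1·v_2 = 1.8091.
u_2 = v_2 − 1.8091·q_1 = (2.5455, -0.3636, -1.4545).
‖u_2‖ = 2.9542, so q_2 = (0.8616, -0.1231, -0.4924).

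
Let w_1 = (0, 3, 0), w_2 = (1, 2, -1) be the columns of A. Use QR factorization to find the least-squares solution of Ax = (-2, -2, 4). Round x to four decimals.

e_1 = w_1/‖w_1‖ = (0, 3, 0)/3.0000 = (0.0000, 1.0000, 0.0000).
r_{12} = e_1·w_2 = 2.0000.
u_2 = w_2 − 2.0000·e_1 = (1.0000, 0.0000, -1.0000).
‖u_2‖ = 1.4142, so e_2 = (0.7071, 0.0000, -0.7071).
Qᵀb = (-2.0000, -4.2426).
Back-substitute: x_2 = -4.2426/1.4142 = -3.0000.
x_1 = (-2.0000 − 2.0000·(-3.0000))/3.0000 = 1.3333.

x = (1.3333, -3.0000)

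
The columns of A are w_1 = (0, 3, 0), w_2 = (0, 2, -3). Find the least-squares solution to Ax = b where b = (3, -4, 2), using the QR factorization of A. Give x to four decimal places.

x = (-0.8889, -0.6667)

e_1 = w_1/‖w_1‖ = (0, 3, 0)/3.0000 = (0.0000, 1.0000, 0.0000).
r_{12} = e_1·w_2 = 2.0000.
u_2 = w_2 − 2.0000·e_1 = (0.0000, 0.0000, -3.0000).
‖u_2‖ = 3.0000, so e_2 = (0.0000, 0.0000, -1.0000).
Qᵀb = (-4.0000, -2.0000).
Back-substitute: x_2 = -2.0000/3.0000 = -0.6667.
x_1 = (-4.0000 − 2.0000·(-0.6667))/3.0000 = -0.8889.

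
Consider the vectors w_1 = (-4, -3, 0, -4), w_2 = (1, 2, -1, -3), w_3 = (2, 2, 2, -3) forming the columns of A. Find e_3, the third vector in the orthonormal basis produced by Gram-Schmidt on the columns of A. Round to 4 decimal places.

w_1 = (-4, -3, 0, -4); ‖w_1‖ = 6.4031, so e_1 = (-0.6247, -0.4685, 0.0000, -0.6247).
e_1·w_2 = (-0.6247)·1 + (-0.4685)·2 + 0.0000·(-1) + (-0.6247)·(-3) = 0.3123.
u_2 = w_2 − 0.3123·e_1 = (1.1951, 2.1463, -1.0000, -2.8049).
‖u_2‖ = 3.8604, so e_2 = (0.3096, 0.5560, -0.2590, -0.7266).
e_1·w_3 = (-0.6247)·2 + (-0.4685)·2 + 0.0000·2 + (-0.6247)·(-3) = -0.3123; e_2·w_3 = 0.3096·2 + 0.5560·2 + (-0.2590)·2 + (-0.7266)·(-3) = 3.3928.
u_3 = w_3 + 0.3123·e_1 − 3.3928·e_2 = (0.7545, -0.0327, 2.8789, -0.7300).
‖u_3‖ = 3.0645, so e_3 = (0.2462, -0.0107, 0.9394, -0.2382).

e_3 = (0.2462, -0.0107, 0.9394, -0.2382)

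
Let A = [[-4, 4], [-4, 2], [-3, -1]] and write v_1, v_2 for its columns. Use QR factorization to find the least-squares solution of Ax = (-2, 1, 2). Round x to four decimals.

v_1 = (-4, -4, -3); ‖v_1‖ = 6.4031, so q_1 = (-0.6247, -0.6247, -0.4685).
q_1·v_2 = (-0.6247)·4 + (-0.6247)·2 + (-0.4685)·(-1) = -3.2796.
u_2 = v_2 + 3.2796·q_1 = (1.9512, -0.0488, -2.5366).
‖u_2‖ = 3.2006, so q_2 = (0.6096, -0.0152, -0.7925).
Qᵀb = (-0.3123, -2.8196).
Back-substitute: x_2 = -2.8196/3.2006 = -0.8810.
x_1 = (-0.3123 + 3.2796·(-0.8810))/6.4031 = -0.5000.

x = (-0.5000, -0.8810)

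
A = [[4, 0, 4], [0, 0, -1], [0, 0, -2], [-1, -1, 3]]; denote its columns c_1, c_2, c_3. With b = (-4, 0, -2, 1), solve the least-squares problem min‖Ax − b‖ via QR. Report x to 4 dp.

x = (-1.8000, 3.2000, 0.8000)

c_1 = (4, 0, 0, -1); ‖c_1‖ = 4.1231, so e_1 = (0.9701, 0.0000, 0.0000, -0.2425).
e_1·c_2 = 0.9701·0 + 0.0000·0 + 0.0000·0 + (-0.2425)·(-1) = 0.2425.
u_2 = c_2 − 0.2425·e_1 = (-0.2353, 0.0000, 0.0000, -0.9412).
‖u_2‖ = 0.9701, so e_2 = (-0.2425, 0.0000, 0.0000, -0.9701).
e_1·c_3 = 0.9701·4 + 0.0000·(-1) + 0.0000·(-2) + (-0.2425)·3 = 3.1530; e_2·c_3 = (-0.2425)·4 + 0.0000·(-1) + 0.0000·(-2) + (-0.9701)·3 = -3.8806.
u_3 = c_3 − 3.1530·e_1 + 3.8806·e_2 = (0.0000, -1.0000, -2.0000, 0.0000).
‖u_3‖ = 2.2361, so e_3 = (0.0000, -0.4472, -0.8944, 0.0000).
Qᵀb = (-4.1231, 0.0000, 1.7889).
Back-substitute: x_3 = 1.7889/2.2361 = 0.8000.
x_2 = (0.0000 + 3.8806·0.8000)/0.9701 = 3.2000.
x_1 = (-4.1231 − 0.2425·3.2000 − 3.1530·0.8000)/4.1231 = -1.8000.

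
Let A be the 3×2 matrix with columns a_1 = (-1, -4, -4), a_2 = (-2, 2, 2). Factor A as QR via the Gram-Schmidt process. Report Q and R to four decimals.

Q = [[-0.1741, -0.9847], [-0.6963, 0.1231], [-0.6963, 0.1231]], R = [[5.7446, -2.4371], [0.0000, 2.4618]]

a_1 = (-1, -4, -4); ‖a_1‖ = 5.7446, so e_1 = (-0.1741, -0.6963, -0.6963).
e_1·a_2 = (-0.1741)·(-2) + (-0.6963)·2 + (-0.6963)·2 = -2.4371.
u_2 = a_2 + 2.4371·e_1 = (-2.4242, 0.3030, 0.3030).
‖u_2‖ = 2.4618, so e_2 = (-0.9847, 0.1231, 0.1231).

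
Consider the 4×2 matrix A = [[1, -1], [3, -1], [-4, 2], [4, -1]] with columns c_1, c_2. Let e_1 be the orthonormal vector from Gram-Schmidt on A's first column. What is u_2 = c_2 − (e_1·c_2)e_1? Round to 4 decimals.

e_1 = c_1/‖c_1‖ = (1, 3, -4, 4)/6.4807 = (0.1543, 0.4629, -0.6172, 0.6172).
r_{12} = e_1·c_2 = -2.4689.
u_2 = c_2 + 2.4689·e_1 = (-0.6190, 0.1429, 0.4762, 0.5238).

u_2 = (-0.6190, 0.1429, 0.4762, 0.5238)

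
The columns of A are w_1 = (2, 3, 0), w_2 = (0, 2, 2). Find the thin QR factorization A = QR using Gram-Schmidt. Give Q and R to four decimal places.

w_1 = (2, 3, 0); ‖w_1‖ = 3.6056, so q_1 = (0.5547, 0.8321, 0.0000).
q_1·w_2 = 0.5547·0 + 0.8321·2 + 0.0000·2 = 1.6641.
u_2 = w_2 − 1.6641·q_1 = (-0.9231, 0.6154, 2.0000).
‖u_2‖ = 2.2871, so q_2 = (-0.4036, 0.2691, 0.8745).

Q = [[0.5547, -0.4036], [0.8321, 0.2691], [0.0000, 0.8745]], R = [[3.6056, 1.6641], [0.0000, 2.2871]]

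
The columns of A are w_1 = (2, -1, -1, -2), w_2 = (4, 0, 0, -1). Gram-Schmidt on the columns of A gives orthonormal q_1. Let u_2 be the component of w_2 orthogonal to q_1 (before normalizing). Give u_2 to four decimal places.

w_1 = (2, -1, -1, -2); ‖w_1‖ = 3.1623, so q_1 = (0.6325, -0.3162, -0.3162, -0.6325).
q_1·w_2 = 0.6325·4 + (-0.3162)·0 + (-0.3162)·0 + (-0.6325)·(-1) = 3.1623.
u_2 = w_2 − 3.1623·q_1 = (2.0000, 1.0000, 1.0000, 1.0000).

u_2 = (2.0000, 1.0000, 1.0000, 1.0000)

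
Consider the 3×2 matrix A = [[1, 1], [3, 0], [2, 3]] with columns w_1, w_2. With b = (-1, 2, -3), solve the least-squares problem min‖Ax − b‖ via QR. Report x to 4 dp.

x = (0.6593, -1.4615)

e_1 = w_1/‖w_1‖ = (1, 3, 2)/3.7417 = (0.2673, 0.8018, 0.5345).
r_{12} = e_1·w_2 = 1.8708.
u_2 = w_2 − 1.8708·e_1 = (0.5000, -1.5000, 2.0000).
‖u_2‖ = 2.5495, so e_2 = (0.1961, -0.5883, 0.7845).
Qᵀb = (-0.2673, -3.7262).
Back-substitute: x_2 = -3.7262/2.5495 = -1.4615.
x_1 = (-0.2673 − 1.8708·(-1.4615))/3.7417 = 0.6593.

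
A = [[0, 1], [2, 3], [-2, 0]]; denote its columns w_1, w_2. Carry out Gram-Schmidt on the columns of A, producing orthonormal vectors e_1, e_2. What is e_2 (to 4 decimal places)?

e_1 = w_1/‖w_1‖ = (0, 2, -2)/2.8284 = (0.0000, 0.7071, -0.7071).
r_{12} = e_1·w_2 = 2.1213.
u_2 = w_2 − 2.1213·e_1 = (1.0000, 1.5000, 1.5000).
‖u_2‖ = 2.3452, so e_2 = (0.4264, 0.6396, 0.6396).

e_2 = (0.4264, 0.6396, 0.6396)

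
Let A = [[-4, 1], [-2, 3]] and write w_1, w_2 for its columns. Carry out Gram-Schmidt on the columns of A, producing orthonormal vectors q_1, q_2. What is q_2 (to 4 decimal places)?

q_1 = w_1/‖w_1‖ = (-4, -2)/4.4721 = (-0.8944, -0.4472).
r_{12} = q_1·w_2 = -2.2361.
u_2 = w_2 + 2.2361·q_1 = (-1.0000, 2.0000).
‖u_2‖ = 2.2361, so q_2 = (-0.4472, 0.8944).

q_2 = (-0.4472, 0.8944)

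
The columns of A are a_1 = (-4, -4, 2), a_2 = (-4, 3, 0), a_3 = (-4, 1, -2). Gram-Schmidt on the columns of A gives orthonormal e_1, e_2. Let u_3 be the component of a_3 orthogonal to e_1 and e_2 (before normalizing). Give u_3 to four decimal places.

u_3 = (-0.4887, -0.6516, -2.2805)

a_1 = (-4, -4, 2); ‖a_1‖ = 6.0000, so e_1 = (-0.6667, -0.6667, 0.3333).
e_1·a_2 = (-0.6667)·(-4) + (-0.6667)·3 + 0.3333·0 = 0.6667.
u_2 = a_2 − 0.6667·e_1 = (-3.5556, 3.4444, -0.2222).
‖u_2‖ = 4.9554, so e_2 = (-0.7175, 0.6951, -0.0448).
e_1·a_3 = (-0.6667)·(-4) + (-0.6667)·1 + 0.3333·(-2) = 1.3333; e_2·a_3 = (-0.7175)·(-4) + 0.6951·1 + (-0.0448)·(-2) = 3.6549.
u_3 = a_3 − 1.3333·e_1 − 3.6549·e_2 = (-0.4887, -0.6516, -2.2805).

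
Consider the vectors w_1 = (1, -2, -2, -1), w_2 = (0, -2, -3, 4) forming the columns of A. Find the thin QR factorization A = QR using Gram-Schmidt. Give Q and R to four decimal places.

q_1 = w_1/‖w_1‖ = (1, -2, -2, -1)/3.1623 = (0.3162, -0.6325, -0.6325, -0.3162).
r_{12} = q_1·w_2 = 1.8974.
u_2 = w_2 − 1.8974·q_1 = (-0.6000, -0.8000, -1.8000, 4.6000).
‖u_2‖ = 5.0398, so q_2 = (-0.1191, -0.1587, -0.3572, 0.9127).

Q = [[0.3162, -0.1191], [-0.6325, -0.1587], [-0.6325, -0.3572], [-0.3162, 0.9127]], R = [[3.1623, 1.8974], [0.0000, 5.0398]]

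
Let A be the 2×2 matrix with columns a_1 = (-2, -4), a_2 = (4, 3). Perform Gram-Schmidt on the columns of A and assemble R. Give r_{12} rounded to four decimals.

r_{12} = -4.4721

a_1 = (-2, -4); ‖a_1‖ = 4.4721, so q_1 = (-0.4472, -0.8944).
r_{12} = q_1·a_2 = -4.4721.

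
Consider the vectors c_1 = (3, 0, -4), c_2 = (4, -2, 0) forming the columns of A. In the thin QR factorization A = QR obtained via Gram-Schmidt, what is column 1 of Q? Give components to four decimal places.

q_1 = (0.6000, 0.0000, -0.8000)

c_1 = (3, 0, -4); ‖c_1‖ = 5.0000, so q_1 = (0.6000, 0.0000, -0.8000).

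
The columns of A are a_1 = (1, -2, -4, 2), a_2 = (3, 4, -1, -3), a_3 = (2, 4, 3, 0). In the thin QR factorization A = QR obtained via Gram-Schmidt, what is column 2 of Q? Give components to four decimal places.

e_2 = (0.5706, 0.5985, -0.3688, -0.4245)

a_1 = (1, -2, -4, 2); ‖a_1‖ = 5.0000, so e_1 = (0.2000, -0.4000, -0.8000, 0.4000).
e_1·a_2 = 0.2000·3 + (-0.4000)·4 + (-0.8000)·(-1) + 0.4000·(-3) = -1.4000.
u_2 = a_2 + 1.4000·e_1 = (3.2800, 3.4400, -2.1200, -2.4400).
‖u_2‖ = 5.7480, so e_2 = (0.5706, 0.5985, -0.3688, -0.4245).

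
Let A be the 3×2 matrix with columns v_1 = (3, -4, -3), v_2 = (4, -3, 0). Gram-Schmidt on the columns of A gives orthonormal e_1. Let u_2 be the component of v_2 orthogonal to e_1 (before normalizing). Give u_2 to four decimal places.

u_2 = (1.8824, -0.1765, 2.1176)

v_1 = (3, -4, -3); ‖v_1‖ = 5.8310, so e_1 = (0.5145, -0.6860, -0.5145).
e_1·v_2 = 0.5145·4 + (-0.6860)·(-3) + (-0.5145)·0 = 4.1160.
u_2 = v_2 − 4.1160·e_1 = (1.8824, -0.1765, 2.1176).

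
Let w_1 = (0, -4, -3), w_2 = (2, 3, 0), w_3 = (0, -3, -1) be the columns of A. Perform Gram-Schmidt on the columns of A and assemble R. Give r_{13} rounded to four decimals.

r_{13} = 3.0000

w_1 = (0, -4, -3); ‖w_1‖ = 5.0000, so q_1 = (0.0000, -0.8000, -0.6000).
r_{13} = q_1·w_3 = 3.0000.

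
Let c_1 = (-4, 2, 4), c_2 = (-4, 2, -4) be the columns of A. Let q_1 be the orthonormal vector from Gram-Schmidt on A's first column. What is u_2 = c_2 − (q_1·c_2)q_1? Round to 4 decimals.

u_2 = (-3.5556, 1.7778, -4.4444)

c_1 = (-4, 2, 4); ‖c_1‖ = 6.0000, so q_1 = (-0.6667, 0.3333, 0.6667).
q_1·c_2 = (-0.6667)·(-4) + 0.3333·2 + 0.6667·(-4) = 0.6667.
u_2 = c_2 − 0.6667·q_1 = (-3.5556, 1.7778, -4.4444).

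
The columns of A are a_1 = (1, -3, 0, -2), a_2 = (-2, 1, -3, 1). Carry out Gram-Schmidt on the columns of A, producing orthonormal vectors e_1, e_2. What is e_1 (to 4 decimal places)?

e_1 = (0.2673, -0.8018, 0.0000, -0.5345)

a_1 = (1, -3, 0, -2); ‖a_1‖ = 3.7417, so e_1 = (0.2673, -0.8018, 0.0000, -0.5345).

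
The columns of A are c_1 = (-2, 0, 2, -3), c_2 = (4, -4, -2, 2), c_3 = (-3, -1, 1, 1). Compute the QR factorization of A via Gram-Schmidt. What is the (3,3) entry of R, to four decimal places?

r_{33} = 3.1906

c_1 = (-2, 0, 2, -3); ‖c_1‖ = 4.1231, so e_1 = (-0.4851, 0.0000, 0.4851, -0.7276).
e_1·c_2 = (-0.4851)·4 + 0.0000·(-4) + 0.4851·(-2) + (-0.7276)·2 = -4.3656.
u_2 = c_2 + 4.3656·e_1 = (1.8824, -4.0000, 0.1176, -1.1765).
‖u_2‖ = 4.5762, so e_2 = (0.4113, -0.8741, 0.0257, -0.2571).
e_1·c_3 = (-0.4851)·(-3) + 0.0000·(-1) + 0.4851·1 + (-0.7276)·1 = 1.2127; e_2·c_3 = 0.4113·(-3) + (-0.8741)·(-1) + 0.0257·1 + (-0.2571)·1 = -0.5913.
u_3 = c_3 − 1.2127·e_1 + 0.5913·e_2 = (-2.1685, -1.5169, 0.4270, 1.7303).
r_{33} = ‖u_3‖ = 3.1906.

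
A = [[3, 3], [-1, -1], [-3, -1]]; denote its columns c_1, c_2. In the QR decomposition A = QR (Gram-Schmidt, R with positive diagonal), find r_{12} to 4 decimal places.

q_1 = c_1/‖c_1‖ = (3, -1, -3)/4.3589 = (0.6882, -0.2294, -0.6882).
r_{12} = q_1·c_2 = 2.9824.

r_{12} = 2.9824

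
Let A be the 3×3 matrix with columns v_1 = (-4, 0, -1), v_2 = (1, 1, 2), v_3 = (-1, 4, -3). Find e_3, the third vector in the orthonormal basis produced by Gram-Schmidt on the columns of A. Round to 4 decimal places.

e_3 = (0.1231, 0.8616, -0.4924)

v_1 = (-4, 0, -1); ‖v_1‖ = 4.1231, so e_1 = (-0.9701, 0.0000, -0.2425).
e_1·v_2 = (-0.9701)·1 + 0.0000·1 + (-0.2425)·2 = -1.4552.
u_2 = v_2 + 1.4552·e_1 = (-0.4118, 1.0000, 1.6471).
‖u_2‖ = 1.9704, so e_2 = (-0.2090, 0.5075, 0.8359).
e_1·v_3 = (-0.9701)·(-1) + 0.0000·4 + (-0.2425)·(-3) = 1.6977; e_2·v_3 = (-0.2090)·(-1) + 0.5075·4 + 0.8359·(-3) = -0.2687.
u_3 = v_3 − 1.6977·e_1 + 0.2687·e_2 = (0.5909, 4.1364, -2.3636).
‖u_3‖ = 4.8006, so e_3 = (0.1231, 0.8616, -0.4924).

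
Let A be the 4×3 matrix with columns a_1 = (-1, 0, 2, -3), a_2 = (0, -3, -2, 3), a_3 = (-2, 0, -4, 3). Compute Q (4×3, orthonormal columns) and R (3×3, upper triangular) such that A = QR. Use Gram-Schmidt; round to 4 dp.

a_1 = (-1, 0, 2, -3); ‖a_1‖ = 3.7417, so q_1 = (-0.2673, 0.0000, 0.5345, -0.8018).
q_1·a_2 = (-0.2673)·0 + 0.0000·(-3) + 0.5345·(-2) + (-0.8018)·3 = -3.4744.
u_2 = a_2 + 3.4744·q_1 = (-0.9286, -3.0000, -0.1429, 0.2143).
‖u_2‖ = 3.1510, so q_2 = (-0.2947, -0.9521, -0.0453, 0.0680).
q_1·a_3 = (-0.2673)·(-2) + 0.0000·0 + 0.5345·(-4) + (-0.8018)·3 = -4.0089; q_2·a_3 = (-0.2947)·(-2) + (-0.9521)·0 + (-0.0453)·(-4) + 0.0680·3 = 0.9748.
u_3 = a_3 + 4.0089·q_1 − 0.9748·q_2 = (-2.7842, 0.9281, -1.8129, -0.2806).
‖u_3‖ = 3.4610, so q_3 = (-0.8044, 0.2681, -0.5238, -0.0811).

Q = [[-0.2673, -0.2947, -0.8044], [0.0000, -0.9521, 0.2681], [0.5345, -0.0453, -0.5238], [-0.8018, 0.0680, -0.0811]], R = [[3.7417, -3.4744, -4.0089], [0.0000, 3.1510, 0.9748], [0.0000, 0.0000, 3.4610]]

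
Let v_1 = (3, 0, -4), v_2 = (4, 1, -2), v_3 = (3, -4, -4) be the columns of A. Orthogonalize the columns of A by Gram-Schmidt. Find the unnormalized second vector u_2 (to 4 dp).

u_2 = (1.6000, 1.0000, 1.2000)

e_1 = v_1/‖v_1‖ = (3, 0, -4)/5.0000 = (0.6000, 0.0000, -0.8000).
r_{12} = e_1·v_2 = 4.0000.
u_2 = v_2 − 4.0000·e_1 = (1.6000, 1.0000, 1.2000).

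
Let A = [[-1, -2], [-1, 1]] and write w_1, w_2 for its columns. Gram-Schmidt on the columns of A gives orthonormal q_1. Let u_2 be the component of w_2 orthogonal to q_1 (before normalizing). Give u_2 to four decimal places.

w_1 = (-1, -1); ‖w_1‖ = 1.4142, so q_1 = (-0.7071, -0.7071).
q_1·w_2 = (-0.7071)·(-2) + (-0.7071)·1 = 0.7071.
u_2 = w_2 − 0.7071·q_1 = (-1.5000, 1.5000).

u_2 = (-1.5000, 1.5000)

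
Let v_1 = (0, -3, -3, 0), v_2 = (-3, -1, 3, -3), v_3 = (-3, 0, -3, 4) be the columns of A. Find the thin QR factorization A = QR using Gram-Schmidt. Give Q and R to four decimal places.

e_1 = v_1/‖v_1‖ = (0, -3, -3, 0)/4.2426 = (0.0000, -0.7071, -0.7071, 0.0000).
r_{12} = e_1·v_2 = -1.4142.
u_2 = v_2 + 1.4142·e_1 = (-3.0000, -2.0000, 2.0000, -3.0000).
‖u_2‖ = 5.0990, so e_2 = (-0.5883, -0.3922, 0.3922, -0.5883).
r_{13} = e_1·v_3 = 2.1213; r_{23} = e_2·v_3 = -1.7650.
u_3 = v_3 − 2.1213·e_1 + 1.7650·e_2 = (-4.0385, 0.8077, -0.8077, 2.9615).
‖u_3‖ = 5.1366, so e_3 = (-0.7862, 0.1572, -0.1572, 0.5766).

Q = [[0.0000, -0.5883, -0.7862], [-0.7071, -0.3922, 0.1572], [-0.7071, 0.3922, -0.1572], [0.0000, -0.5883, 0.5766]], R = [[4.2426, -1.4142, 2.1213], [0.0000, 5.0990, -1.7650], [0.0000, 0.0000, 5.1366]]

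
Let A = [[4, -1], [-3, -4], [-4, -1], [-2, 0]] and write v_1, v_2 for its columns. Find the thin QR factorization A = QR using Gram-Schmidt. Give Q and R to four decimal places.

Q = [[0.5963, -0.5372], [-0.4472, -0.8318], [-0.5963, 0.0173], [-0.2981, 0.1386]], R = [[6.7082, 1.7889], [0.0000, 3.8471]]

q_1 = v_1/‖v_1‖ = (4, -3, -4, -2)/6.7082 = (0.5963, -0.4472, -0.5963, -0.2981).
r_{12} = q_1·v_2 = 1.7889.
u_2 = v_2 − 1.7889·q_1 = (-2.0667, -3.2000, 0.0667, 0.5333).
‖u_2‖ = 3.8471, so q_2 = (-0.5372, -0.8318, 0.0173, 0.1386).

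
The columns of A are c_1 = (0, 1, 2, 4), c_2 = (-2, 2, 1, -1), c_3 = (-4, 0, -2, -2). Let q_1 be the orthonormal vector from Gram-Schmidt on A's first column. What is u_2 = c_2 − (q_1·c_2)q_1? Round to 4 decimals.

u_2 = (-2.0000, 2.0000, 1.0000, -1.0000)

c_1 = (0, 1, 2, 4); ‖c_1‖ = 4.5826, so q_1 = (0.0000, 0.2182, 0.4364, 0.8729).
q_1·c_2 = 0.0000·(-2) + 0.2182·2 + 0.4364·1 + 0.8729·(-1) = 0.0000.
u_2 = c_2 + 0.0000·q_1 = (-2.0000, 2.0000, 1.0000, -1.0000).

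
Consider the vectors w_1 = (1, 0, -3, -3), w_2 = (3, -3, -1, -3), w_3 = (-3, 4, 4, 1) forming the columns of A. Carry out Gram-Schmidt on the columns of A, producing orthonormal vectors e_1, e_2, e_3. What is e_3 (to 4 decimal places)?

e_3 = (-0.0458, 0.3966, 0.6406, -0.6559)

w_1 = (1, 0, -3, -3); ‖w_1‖ = 4.3589, so e_1 = (0.2294, 0.0000, -0.6882, -0.6882).
e_1·w_2 = 0.2294·3 + 0.0000·(-3) + (-0.6882)·(-1) + (-0.6882)·(-3) = 3.4412.
u_2 = w_2 − 3.4412·e_1 = (2.2105, -3.0000, 1.3684, -0.6316).
‖u_2‖ = 4.0197, so e_2 = (0.5499, -0.7463, 0.3404, -0.1571).
e_1·w_3 = 0.2294·(-3) + 0.0000·4 + (-0.6882)·4 + (-0.6882)·1 = -4.1295; e_2·w_3 = 0.5499·(-3) + (-0.7463)·4 + 0.3404·4 + (-0.1571)·1 = -3.4305.
u_3 = w_3 + 4.1295·e_1 + 3.4305·e_2 = (-0.1661, 1.4397, 2.3257, -2.3811).
‖u_3‖ = 3.6303, so e_3 = (-0.0458, 0.3966, 0.6406, -0.6559).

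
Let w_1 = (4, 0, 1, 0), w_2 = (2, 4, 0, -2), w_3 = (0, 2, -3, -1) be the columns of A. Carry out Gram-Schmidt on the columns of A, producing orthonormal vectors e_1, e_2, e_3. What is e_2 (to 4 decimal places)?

e_1 = w_1/‖w_1‖ = (4, 0, 1, 0)/4.1231 = (0.9701, 0.0000, 0.2425, 0.0000).
r_{12} = e_1·w_2 = 1.9403.
u_2 = w_2 − 1.9403·e_1 = (0.1176, 4.0000, -0.4706, -2.0000).
‖u_2‖ = 4.4984, so e_2 = (0.0262, 0.8892, -0.1046, -0.4446).

e_2 = (0.0262, 0.8892, -0.1046, -0.4446)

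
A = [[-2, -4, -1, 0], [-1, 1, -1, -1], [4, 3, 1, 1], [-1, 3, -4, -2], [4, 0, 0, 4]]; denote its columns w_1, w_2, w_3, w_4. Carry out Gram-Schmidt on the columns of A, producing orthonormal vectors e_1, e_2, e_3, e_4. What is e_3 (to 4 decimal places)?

e_3 = (-0.4681, -0.0512, 0.0981, -0.7051, -0.5211)

w_1 = (-2, -1, 4, -1, 4); ‖w_1‖ = 6.1644, so e_1 = (-0.3244, -0.1622, 0.6489, -0.1622, 0.6489).
e_1·w_2 = (-0.3244)·(-4) + (-0.1622)·1 + 0.6489·3 + (-0.1622)·3 + 0.6489·0 = 2.5955.
u_2 = w_2 − 2.5955·e_1 = (-3.1579, 1.4211, 1.3158, 3.4211, -1.6842).
‖u_2‖ = 5.3163, so e_2 = (-0.5940, 0.2673, 0.2475, 0.6435, -0.3168).
e_1·w_3 = (-0.3244)·(-1) + (-0.1622)·(-1) + 0.6489·1 + (-0.1622)·(-4) + 0.6489·0 = 1.7844; e_2·w_3 = (-0.5940)·(-1) + 0.2673·(-1) + 0.2475·1 + 0.6435·(-4) + (-0.3168)·0 = -1.9998.
u_3 = w_3 − 1.7844·e_1 + 1.9998·e_2 = (-1.6089, -0.1760, 0.3371, -2.4236, -1.7914).
‖u_3‖ = 3.4375, so e_3 = (-0.4681, -0.0512, 0.0981, -0.7051, -0.5211).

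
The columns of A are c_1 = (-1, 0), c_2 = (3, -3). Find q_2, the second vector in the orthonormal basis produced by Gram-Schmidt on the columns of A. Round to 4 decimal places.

c_1 = (-1, 0); ‖c_1‖ = 1.0000, so q_1 = (-1.0000, 0.0000).
q_1·c_2 = (-1.0000)·3 + 0.0000·(-3) = -3.0000.
u_2 = c_2 + 3.0000·q_1 = (0.0000, -3.0000).
‖u_2‖ = 3.0000, so q_2 = (0.0000, -1.0000).

q_2 = (0.0000, -1.0000)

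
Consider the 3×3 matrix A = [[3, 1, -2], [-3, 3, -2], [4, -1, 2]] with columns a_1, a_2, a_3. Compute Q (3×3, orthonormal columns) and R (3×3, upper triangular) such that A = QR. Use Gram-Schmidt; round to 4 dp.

a_1 = (3, -3, 4); ‖a_1‖ = 5.8310, so q_1 = (0.5145, -0.5145, 0.6860).
q_1·a_2 = 0.5145·1 + (-0.5145)·3 + 0.6860·(-1) = -1.7150.
u_2 = a_2 + 1.7150·q_1 = (1.8824, 2.1176, 0.1765).
‖u_2‖ = 2.8388, so q_2 = (0.6631, 0.7460, 0.0622).
q_1·a_3 = 0.5145·(-2) + (-0.5145)·(-2) + 0.6860·2 = 1.3720; q_2·a_3 = 0.6631·(-2) + 0.7460·(-2) + 0.0622·2 = -2.6938.
u_3 = a_3 − 1.3720·q_1 + 2.6938·q_2 = (-0.9197, 0.7153, 1.2263).
‖u_3‖ = 1.6915, so q_3 = (-0.5437, 0.4229, 0.7249).

Q = [[0.5145, 0.6631, -0.5437], [-0.5145, 0.7460, 0.4229], [0.6860, 0.0622, 0.7249]], R = [[5.8310, -1.7150, 1.3720], [0.0000, 2.8388, -2.6938], [0.0000, 0.0000, 1.6915]]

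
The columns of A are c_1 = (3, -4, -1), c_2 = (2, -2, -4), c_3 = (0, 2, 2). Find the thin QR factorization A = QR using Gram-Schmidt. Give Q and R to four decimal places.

Q = [[0.5883, -0.0226, 0.8083], [-0.7845, 0.2265, 0.5774], [-0.1961, -0.9738, 0.1155]], R = [[5.0990, 3.5301, -1.9612], [0.0000, 3.3968, -1.4946], [0.0000, 0.0000, 1.3856]]

c_1 = (3, -4, -1); ‖c_1‖ = 5.0990, so e_1 = (0.5883, -0.7845, -0.1961).
e_1·c_2 = 0.5883·2 + (-0.7845)·(-2) + (-0.1961)·(-4) = 3.5301.
u_2 = c_2 − 3.5301·e_1 = (-0.0769, 0.7692, -3.3077).
‖u_2‖ = 3.3968, so e_2 = (-0.0226, 0.2265, -0.9738).
e_1·c_3 = 0.5883·0 + (-0.7845)·2 + (-0.1961)·2 = -1.9612; e_2·c_3 = (-0.0226)·0 + 0.2265·2 + (-0.9738)·2 = -1.4946.
u_3 = c_3 + 1.9612·e_1 + 1.4946·e_2 = (1.1200, 0.8000, 0.1600).
‖u_3‖ = 1.3856, so e_3 = (0.8083, 0.5774, 0.1155).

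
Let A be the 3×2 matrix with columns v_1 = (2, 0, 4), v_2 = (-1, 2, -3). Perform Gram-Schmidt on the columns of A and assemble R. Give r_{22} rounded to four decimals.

q_1 = v_1/‖v_1‖ = (2, 0, 4)/4.4721 = (0.4472, 0.0000, 0.8944).
r_{12} = q_1·v_2 = -3.1305.
u_2 = v_2 + 3.1305·q_1 = (0.4000, 2.0000, -0.2000).
r_{22} = ‖u_2‖ = 2.0494.

r_{22} = 2.0494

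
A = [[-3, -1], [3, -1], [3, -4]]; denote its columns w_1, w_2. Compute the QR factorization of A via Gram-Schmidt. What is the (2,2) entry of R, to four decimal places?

r_{22} = 3.5590

q_1 = w_1/‖w_1‖ = (-3, 3, 3)/5.1962 = (-0.5774, 0.5774, 0.5774).
r_{12} = q_1·w_2 = -2.3094.
u_2 = w_2 + 2.3094·q_1 = (-2.3333, 0.3333, -2.6667).
r_{22} = ‖u_2‖ = 3.5590.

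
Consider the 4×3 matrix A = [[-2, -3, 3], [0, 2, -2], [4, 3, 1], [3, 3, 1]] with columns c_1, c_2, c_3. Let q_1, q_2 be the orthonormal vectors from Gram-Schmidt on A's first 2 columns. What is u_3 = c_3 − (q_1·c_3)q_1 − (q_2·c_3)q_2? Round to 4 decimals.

q_1 = c_1/‖c_1‖ = (-2, 0, 4, 3)/5.3852 = (-0.3714, 0.0000, 0.7428, 0.5571).
r_{12} = q_1·c_2 = 5.0138.
u_2 = c_2 − 5.0138·q_1 = (-1.1379, 2.0000, -0.7241, 0.2069).
‖u_2‖ = 2.4212, so q_2 = (-0.4700, 0.8260, -0.2991, 0.0855).
r_{13} = q_1·c_3 = 0.1857; r_{23} = q_2·c_3 = -3.2757.
u_3 = c_3 − 0.1857·q_1 + 3.2757·q_2 = (1.5294, 0.7059, -0.1176, 1.1765).

u_3 = (1.5294, 0.7059, -0.1176, 1.1765)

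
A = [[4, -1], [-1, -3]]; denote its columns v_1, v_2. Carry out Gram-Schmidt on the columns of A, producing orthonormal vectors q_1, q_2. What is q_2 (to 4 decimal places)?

q_2 = (-0.2425, -0.9701)

q_1 = v_1/‖v_1‖ = (4, -1)/4.1231 = (0.9701, -0.2425).
r_{12} = q_1·v_2 = -0.2425.
u_2 = v_2 + 0.2425·q_1 = (-0.7647, -3.0588).
‖u_2‖ = 3.1530, so q_2 = (-0.2425, -0.9701).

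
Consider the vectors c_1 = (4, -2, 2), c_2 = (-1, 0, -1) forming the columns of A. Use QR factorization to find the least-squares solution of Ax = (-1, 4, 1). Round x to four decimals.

c_1 = (4, -2, 2); ‖c_1‖ = 4.8990, so q_1 = (0.8165, -0.4082, 0.4082).
q_1·c_2 = 0.8165·(-1) + (-0.4082)·0 + 0.4082·(-1) = -1.2247.
u_2 = c_2 + 1.2247·q_1 = (0.0000, -0.5000, -0.5000).
‖u_2‖ = 0.7071, so q_2 = (0.0000, -0.7071, -0.7071).
Qᵀb = (-2.0412, -3.5355).
Back-substitute: x_2 = -3.5355/0.7071 = -5.0000.
x_1 = (-2.0412 + 1.2247·(-5.0000))/4.8990 = -1.6667.

x = (-1.6667, -5.0000)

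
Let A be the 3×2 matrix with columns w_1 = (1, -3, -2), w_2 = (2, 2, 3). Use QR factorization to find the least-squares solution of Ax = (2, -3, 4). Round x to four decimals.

w_1 = (1, -3, -2); ‖w_1‖ = 3.7417, so e_1 = (0.2673, -0.8018, -0.5345).
e_1·w_2 = 0.2673·2 + (-0.8018)·2 + (-0.5345)·3 = -2.6726.
u_2 = w_2 + 2.6726·e_1 = (2.7143, -0.1429, 1.5714).
‖u_2‖ = 3.1396, so e_2 = (0.8645, -0.0455, 0.5005).
Qᵀb = (0.8018, 3.8676).
Back-substitute: x_2 = 3.8676/3.1396 = 1.2319.
x_1 = (0.8018 + 2.6726·1.2319)/3.7417 = 1.0942.

x = (1.0942, 1.2319)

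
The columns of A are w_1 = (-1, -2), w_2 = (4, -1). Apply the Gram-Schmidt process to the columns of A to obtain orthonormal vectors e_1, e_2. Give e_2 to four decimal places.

w_1 = (-1, -2); ‖w_1‖ = 2.2361, so e_1 = (-0.4472, -0.8944).
e_1·w_2 = (-0.4472)·4 + (-0.8944)·(-1) = -0.8944.
u_2 = w_2 + 0.8944·e_1 = (3.6000, -1.8000).
‖u_2‖ = 4.0249, so e_2 = (0.8944, -0.4472).

e_2 = (0.8944, -0.4472)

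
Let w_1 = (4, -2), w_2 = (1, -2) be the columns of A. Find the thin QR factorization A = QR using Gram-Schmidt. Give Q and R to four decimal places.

Q = [[0.8944, -0.4472], [-0.4472, -0.8944]], R = [[4.4721, 1.7889], [0.0000, 1.3416]]

w_1 = (4, -2); ‖w_1‖ = 4.4721, so q_1 = (0.8944, -0.4472).
q_1·w_2 = 0.8944·1 + (-0.4472)·(-2) = 1.7889.
u_2 = w_2 − 1.7889·q_1 = (-0.6000, -1.2000).
‖u_2‖ = 1.3416, so q_2 = (-0.4472, -0.8944).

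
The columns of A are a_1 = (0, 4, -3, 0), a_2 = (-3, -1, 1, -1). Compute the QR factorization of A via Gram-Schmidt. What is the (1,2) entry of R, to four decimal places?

r_{12} = -1.4000

q_1 = a_1/‖a_1‖ = (0, 4, -3, 0)/5.0000 = (0.0000, 0.8000, -0.6000, 0.0000).
r_{12} = q_1·a_2 = -1.4000.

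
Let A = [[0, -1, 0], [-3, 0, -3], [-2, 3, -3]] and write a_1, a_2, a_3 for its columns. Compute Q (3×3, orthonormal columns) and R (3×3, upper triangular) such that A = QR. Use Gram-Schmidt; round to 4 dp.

a_1 = (0, -3, -2); ‖a_1‖ = 3.6056, so q_1 = (0.0000, -0.8321, -0.5547).
q_1·a_2 = 0.0000·(-1) + (-0.8321)·0 + (-0.5547)·3 = -1.6641.
u_2 = a_2 + 1.6641·q_1 = (-1.0000, -1.3846, 2.0769).
‖u_2‖ = 2.6890, so q_2 = (-0.3719, -0.5149, 0.7724).
q_1·a_3 = 0.0000·0 + (-0.8321)·(-3) + (-0.5547)·(-3) = 4.1603; q_2·a_3 = (-0.3719)·0 + (-0.5149)·(-3) + 0.7724·(-3) = -0.7724.
u_3 = a_3 − 4.1603·q_1 + 0.7724·q_2 = (-0.2872, 0.0638, -0.0957).
‖u_3‖ = 0.3094, so q_3 = (-0.9283, 0.2063, -0.3094).

Q = [[0.0000, -0.3719, -0.9283], [-0.8321, -0.5149, 0.2063], [-0.5547, 0.7724, -0.3094]], R = [[3.6056, -1.6641, 4.1603], [0.0000, 2.6890, -0.7724], [0.0000, 0.0000, 0.3094]]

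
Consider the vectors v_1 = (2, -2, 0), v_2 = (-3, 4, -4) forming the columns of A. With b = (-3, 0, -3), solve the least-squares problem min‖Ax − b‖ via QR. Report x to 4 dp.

x = (0.3636, 0.6364)

q_1 = v_1/‖v_1‖ = (2, -2, 0)/2.8284 = (0.7071, -0.7071, 0.0000).
r_{12} = q_1·v_2 = -4.9497.
u_2 = v_2 + 4.9497·q_1 = (0.5000, 0.5000, -4.0000).
‖u_2‖ = 4.0620, so q_2 = (0.1231, 0.1231, -0.9847).
Qᵀb = (-2.1213, 2.5849).
Back-substitute: x_2 = 2.5849/4.0620 = 0.6364.
x_1 = (-2.1213 + 4.9497·0.6364)/2.8284 = 0.3636.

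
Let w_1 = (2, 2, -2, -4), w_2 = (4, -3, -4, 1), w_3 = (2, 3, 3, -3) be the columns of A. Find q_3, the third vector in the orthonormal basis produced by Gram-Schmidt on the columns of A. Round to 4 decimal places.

w_1 = (2, 2, -2, -4); ‖w_1‖ = 5.2915, so q_1 = (0.3780, 0.3780, -0.3780, -0.7559).
q_1·w_2 = 0.3780·4 + 0.3780·(-3) + (-0.3780)·(-4) + (-0.7559)·1 = 1.1339.
u_2 = w_2 − 1.1339·q_1 = (3.5714, -3.4286, -3.5714, 1.8571).
‖u_2‖ = 6.3808, so q_2 = (0.5597, -0.5373, -0.5597, 0.2911).
q_1·w_3 = 0.3780·2 + 0.3780·3 + (-0.3780)·3 + (-0.7559)·(-3) = 3.0237; q_2·w_3 = 0.5597·2 + (-0.5373)·3 + (-0.5597)·3 + 0.2911·(-3) = -3.0449.
u_3 = w_3 − 3.0237·q_1 + 3.0449·q_2 = (2.5614, 0.2211, 2.4386, 0.1719).
‖u_3‖ = 3.5477, so q_3 = (0.7220, 0.0623, 0.6874, 0.0485).

q_3 = (0.7220, 0.0623, 0.6874, 0.0485)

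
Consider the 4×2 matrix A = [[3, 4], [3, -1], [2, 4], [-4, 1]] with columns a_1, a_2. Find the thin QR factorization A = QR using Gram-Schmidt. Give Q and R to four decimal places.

Q = [[0.4867, 0.5470], [0.4867, -0.3727], [0.3244, 0.6099], [-0.6489, 0.4357]], R = [[6.1644, 2.1089], [0.0000, 5.4362]]

a_1 = (3, 3, 2, -4); ‖a_1‖ = 6.1644, so q_1 = (0.4867, 0.4867, 0.3244, -0.6489).
q_1·a_2 = 0.4867·4 + 0.4867·(-1) + 0.3244·4 + (-0.6489)·1 = 2.1089.
u_2 = a_2 − 2.1089·q_1 = (2.9737, -2.0263, 3.3158, 2.3684).
‖u_2‖ = 5.4362, so q_2 = (0.5470, -0.3727, 0.6099, 0.4357).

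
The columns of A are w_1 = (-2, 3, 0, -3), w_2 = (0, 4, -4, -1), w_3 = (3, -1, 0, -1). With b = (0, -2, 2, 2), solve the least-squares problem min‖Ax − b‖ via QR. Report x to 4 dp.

q_1 = w_1/‖w_1‖ = (-2, 3, 0, -3)/4.6904 = (-0.4264, 0.6396, 0.0000, -0.6396).
r_{12} = q_1·w_2 = 3.1980.
u_2 = w_2 − 3.1980·q_1 = (1.3636, 1.9545, -4.0000, 1.0455).
‖u_2‖ = 4.7721, so q_2 = (0.2858, 0.4096, -0.8382, 0.2191).
r_{13} = q_1·w_3 = -1.2792; r_{23} = q_2·w_3 = 0.2286.
u_3 = w_3 + 1.2792·q_1 − 0.2286·q_2 = (2.3892, -0.2754, 0.1916, -1.8683).
‖u_3‖ = 3.0515, so q_3 = (0.7830, -0.0903, 0.0628, -0.6123).
Qᵀb = (-2.5584, -2.0574, -0.9184).
Back-substitute: x_3 = -0.9184/3.0515 = -0.3010.
x_2 = (-2.0574 − 0.2286·(-0.3010))/4.7721 = -0.4167.
x_1 = (-2.5584 − 3.1980·(-0.4167) + 1.2792·(-0.3010))/4.6904 = -0.3434.

x = (-0.3434, -0.4167, -0.3010)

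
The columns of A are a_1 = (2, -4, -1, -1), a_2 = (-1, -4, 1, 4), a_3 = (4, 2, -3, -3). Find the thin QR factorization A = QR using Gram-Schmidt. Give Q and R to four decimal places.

a_1 = (2, -4, -1, -1); ‖a_1‖ = 4.6904, so e_1 = (0.4264, -0.8528, -0.2132, -0.2132).
e_1·a_2 = 0.4264·(-1) + (-0.8528)·(-4) + (-0.2132)·1 + (-0.2132)·4 = 1.9188.
u_2 = a_2 − 1.9188·e_1 = (-1.8182, -2.3636, 1.4091, 4.4091).
‖u_2‖ = 5.5062, so e_2 = (-0.3302, -0.4293, 0.2559, 0.8008).
e_1·a_3 = 0.4264·4 + (-0.8528)·2 + (-0.2132)·(-3) + (-0.2132)·(-3) = 1.2792; e_2·a_3 = (-0.3302)·4 + (-0.4293)·2 + 0.2559·(-3) + 0.8008·(-3) = -5.3493.
u_3 = a_3 − 1.2792·e_1 + 5.3493·e_2 = (1.6882, 0.7946, -1.3583, 1.5562).
‖u_3‖ = 2.7835, so e_3 = (0.6065, 0.2855, -0.4880, 0.5591).

Q = [[0.4264, -0.3302, 0.6065], [-0.8528, -0.4293, 0.2855], [-0.2132, 0.2559, -0.4880], [-0.2132, 0.8008, 0.5591]], R = [[4.6904, 1.9188, 1.2792], [0.0000, 5.5062, -5.3493], [0.0000, 0.0000, 2.7835]]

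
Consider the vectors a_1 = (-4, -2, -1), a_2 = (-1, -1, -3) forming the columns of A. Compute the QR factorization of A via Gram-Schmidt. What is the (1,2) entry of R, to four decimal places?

r_{12} = 1.9640

q_1 = a_1/‖a_1‖ = (-4, -2, -1)/4.5826 = (-0.8729, -0.4364, -0.2182).
r_{12} = q_1·a_2 = 1.9640.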